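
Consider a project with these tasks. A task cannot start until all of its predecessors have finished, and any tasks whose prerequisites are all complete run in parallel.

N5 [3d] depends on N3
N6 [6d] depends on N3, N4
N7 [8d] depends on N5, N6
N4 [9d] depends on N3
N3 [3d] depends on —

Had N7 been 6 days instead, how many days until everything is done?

24

Baseline: N3→N4→N6→N7 = 3+9+6+8 = 26 → 26 days.
N7 is on the critical path; changing it to 6 makes that path 24 days.
The critical path is still N3→N4→N6→N7; finish is now 24 days.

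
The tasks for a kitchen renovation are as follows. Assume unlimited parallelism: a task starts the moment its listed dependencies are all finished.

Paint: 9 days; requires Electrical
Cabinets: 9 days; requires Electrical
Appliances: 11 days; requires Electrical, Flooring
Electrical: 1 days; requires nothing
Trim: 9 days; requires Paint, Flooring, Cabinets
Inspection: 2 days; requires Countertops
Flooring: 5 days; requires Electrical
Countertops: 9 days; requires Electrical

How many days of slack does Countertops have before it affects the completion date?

Critical path: Electrical→Cabinets→Trim = 1+9+9 = 19, so the finish is 19 days.
Longest path through Countertops: 12 days (earliest finish 10, latest finish 17).
Slack of Countertops = 8 − 1 = 7 days.

7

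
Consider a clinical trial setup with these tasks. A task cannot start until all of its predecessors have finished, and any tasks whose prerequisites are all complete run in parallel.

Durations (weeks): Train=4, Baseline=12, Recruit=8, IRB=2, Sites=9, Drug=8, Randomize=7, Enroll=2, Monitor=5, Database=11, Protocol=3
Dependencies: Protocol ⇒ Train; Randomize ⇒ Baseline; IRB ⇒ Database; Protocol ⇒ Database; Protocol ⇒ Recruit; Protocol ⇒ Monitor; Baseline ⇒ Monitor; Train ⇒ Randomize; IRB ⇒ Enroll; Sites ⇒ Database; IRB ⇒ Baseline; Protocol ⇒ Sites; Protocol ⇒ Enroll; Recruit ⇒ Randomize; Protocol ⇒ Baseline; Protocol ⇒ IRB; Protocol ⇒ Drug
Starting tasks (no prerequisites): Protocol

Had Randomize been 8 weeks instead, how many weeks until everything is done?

36

Critical path before the change: Protocol→Recruit→Randomize→Baseline→Monitor = 3+8+7+12+5 = 35 giving 35 weeks.
Randomize is on the critical path; changing it to 8 makes that path 36 weeks.
That remains the longest chain; total 36 weeks.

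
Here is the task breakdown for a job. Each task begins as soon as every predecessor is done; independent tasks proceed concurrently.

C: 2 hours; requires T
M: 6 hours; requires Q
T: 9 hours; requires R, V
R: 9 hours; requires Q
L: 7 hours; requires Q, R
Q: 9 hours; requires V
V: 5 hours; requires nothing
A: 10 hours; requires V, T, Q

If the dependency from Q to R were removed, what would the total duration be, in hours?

Original critical path: V→Q→R→T→A = 5+9+9+9+10 = 42 ⇒ 42 hours.
Without Q→R, R's earliest start moves from 14 to 0.
After: R→T→A = 9+9+10 = 28 → 28 hours.

28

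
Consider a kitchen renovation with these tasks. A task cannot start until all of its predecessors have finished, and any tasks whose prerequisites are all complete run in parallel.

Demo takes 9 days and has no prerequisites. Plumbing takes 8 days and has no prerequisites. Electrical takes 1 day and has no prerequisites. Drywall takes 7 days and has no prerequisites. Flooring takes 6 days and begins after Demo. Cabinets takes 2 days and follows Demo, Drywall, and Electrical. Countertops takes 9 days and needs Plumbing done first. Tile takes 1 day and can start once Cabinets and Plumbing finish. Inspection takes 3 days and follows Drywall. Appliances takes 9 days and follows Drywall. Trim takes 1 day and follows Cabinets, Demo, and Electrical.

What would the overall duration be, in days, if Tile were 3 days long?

17

Baseline: Plumbing→Countertops = 8+9 = 17 → 17 days.
The longest path through Tile is only 12 days, so Tile has float 5.
No other chain overtakes it, so the finish is 17 days.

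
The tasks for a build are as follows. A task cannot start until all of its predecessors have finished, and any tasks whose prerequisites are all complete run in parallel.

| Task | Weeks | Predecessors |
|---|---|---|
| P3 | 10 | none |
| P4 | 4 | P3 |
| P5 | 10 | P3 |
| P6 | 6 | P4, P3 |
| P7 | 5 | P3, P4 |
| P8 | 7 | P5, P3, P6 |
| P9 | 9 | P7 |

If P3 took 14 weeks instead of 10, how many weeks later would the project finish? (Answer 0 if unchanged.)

4

Baseline: P3→P4→P7→P9 = 10+4+5+9 = 28 → 28 weeks.
P3 lies on that path, so at 14 weeks the path becomes 32 weeks.
That remains the longest chain; total 32 weeks.
Change in finish: 32 − 28 = +4 weeks.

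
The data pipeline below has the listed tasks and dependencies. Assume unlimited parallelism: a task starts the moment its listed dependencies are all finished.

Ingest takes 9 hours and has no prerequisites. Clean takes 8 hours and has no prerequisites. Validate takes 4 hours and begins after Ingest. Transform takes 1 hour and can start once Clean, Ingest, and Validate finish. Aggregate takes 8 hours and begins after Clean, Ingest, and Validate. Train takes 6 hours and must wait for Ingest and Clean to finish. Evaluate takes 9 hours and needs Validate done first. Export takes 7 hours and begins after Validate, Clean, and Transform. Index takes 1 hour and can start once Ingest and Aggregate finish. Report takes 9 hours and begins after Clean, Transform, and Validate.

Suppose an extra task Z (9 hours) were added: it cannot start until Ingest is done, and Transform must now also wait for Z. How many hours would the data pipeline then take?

28

Originally the data pipeline takes 23 hours.
With Z inserted, Transform now waits for max(Clean, Ingest, Validate, Z).
New critical path: Ingest→Z→Transform→Report = 9+9+1+9 = 28 ⇒ 28 hours.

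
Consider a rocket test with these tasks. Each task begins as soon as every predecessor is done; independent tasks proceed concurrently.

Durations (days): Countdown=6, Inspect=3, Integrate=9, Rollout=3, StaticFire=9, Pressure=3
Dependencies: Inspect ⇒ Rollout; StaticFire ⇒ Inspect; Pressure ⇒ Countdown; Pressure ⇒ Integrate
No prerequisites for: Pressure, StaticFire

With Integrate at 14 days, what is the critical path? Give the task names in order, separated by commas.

Pressure, Integrate

The binding path is StaticFire→Inspect→Rollout = 9+3+3 = 15; finish at 15 days.
The longest path through Integrate is only 12 days, so Integrate has float 3.
New critical path: Pressure→Integrate = 3+14 = 17 ⇒ 17 days.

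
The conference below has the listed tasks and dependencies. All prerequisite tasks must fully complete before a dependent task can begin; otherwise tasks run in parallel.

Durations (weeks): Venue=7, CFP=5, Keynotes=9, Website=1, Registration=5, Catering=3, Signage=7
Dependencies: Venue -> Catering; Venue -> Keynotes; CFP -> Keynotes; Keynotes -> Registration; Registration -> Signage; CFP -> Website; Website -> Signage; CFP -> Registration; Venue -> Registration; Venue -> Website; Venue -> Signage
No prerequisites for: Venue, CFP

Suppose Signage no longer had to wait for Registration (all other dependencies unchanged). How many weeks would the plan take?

21

With the dependency in place, Venue→Keynotes→Registration→Signage = 7+9+5+7 = 28 sets the finish at 28 weeks.
Without Registration→Signage, Signage's earliest start moves from 21 to 8.
New critical path: Venue→Keynotes→Registration = 7+9+5 = 21 ⇒ 21 weeks.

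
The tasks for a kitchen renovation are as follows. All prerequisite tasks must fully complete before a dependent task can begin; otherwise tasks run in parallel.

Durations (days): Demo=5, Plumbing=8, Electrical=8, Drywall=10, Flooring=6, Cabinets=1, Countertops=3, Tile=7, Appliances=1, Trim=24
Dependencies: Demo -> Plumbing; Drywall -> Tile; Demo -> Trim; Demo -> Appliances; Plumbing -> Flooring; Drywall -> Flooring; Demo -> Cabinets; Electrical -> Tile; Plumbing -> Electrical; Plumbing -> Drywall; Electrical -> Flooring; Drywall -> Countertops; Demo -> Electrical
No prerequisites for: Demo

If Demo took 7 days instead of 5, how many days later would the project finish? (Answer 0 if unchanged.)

2

Actual critical path: Demo→Plumbing→Drywall→Tile = 5+8+10+7 = 30 ⇒ 30 days.
Demo lies on that path, so at 7 days the path becomes 32 days.
The critical path is still Demo→Plumbing→Drywall→Tile; finish is now 32 days.
Change in finish: 32 − 30 = +2 days.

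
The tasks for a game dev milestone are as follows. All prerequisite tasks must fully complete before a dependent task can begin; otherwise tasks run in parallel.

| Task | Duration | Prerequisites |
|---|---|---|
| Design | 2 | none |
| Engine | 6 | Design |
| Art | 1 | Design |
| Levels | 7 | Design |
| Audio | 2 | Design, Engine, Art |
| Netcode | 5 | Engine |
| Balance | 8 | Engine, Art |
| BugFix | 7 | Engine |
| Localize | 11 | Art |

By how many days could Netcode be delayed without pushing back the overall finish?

3

Design→Engine→Balance = 2+6+8 = 16 sets the makespan at 16 days.
Netcode finishes as early as 13 and must finish by 16.
Float = 16 − 13 = 3.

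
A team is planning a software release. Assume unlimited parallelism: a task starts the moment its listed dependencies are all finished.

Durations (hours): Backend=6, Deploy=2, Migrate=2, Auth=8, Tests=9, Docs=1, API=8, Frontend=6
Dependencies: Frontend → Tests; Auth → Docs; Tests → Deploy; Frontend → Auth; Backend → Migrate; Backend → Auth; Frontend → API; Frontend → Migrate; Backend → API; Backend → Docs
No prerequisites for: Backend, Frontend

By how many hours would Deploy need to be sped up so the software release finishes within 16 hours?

Current finish: 17 hours; target: 16.
Deploy is on every critical path, so each hour cut from Deploy cuts the finish by one (this holds down to a finish of 16).
Need 17 − 16 = 1 hour off Deploy → Deploy becomes 1 hour, finish becomes 16.

1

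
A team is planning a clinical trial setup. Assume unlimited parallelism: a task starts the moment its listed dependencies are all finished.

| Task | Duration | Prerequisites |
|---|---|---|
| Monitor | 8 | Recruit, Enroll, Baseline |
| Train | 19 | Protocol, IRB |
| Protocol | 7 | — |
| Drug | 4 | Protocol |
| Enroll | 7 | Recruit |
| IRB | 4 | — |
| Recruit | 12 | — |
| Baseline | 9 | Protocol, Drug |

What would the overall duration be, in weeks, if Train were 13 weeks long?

Baseline: Protocol→Drug→Baseline→Monitor = 7+4+9+8 = 28 → 28 weeks.
The longest path through Train is only 26 weeks, so Train has float 2.
The critical path is still Protocol→Drug→Baseline→Monitor; finish is now 28 weeks.

28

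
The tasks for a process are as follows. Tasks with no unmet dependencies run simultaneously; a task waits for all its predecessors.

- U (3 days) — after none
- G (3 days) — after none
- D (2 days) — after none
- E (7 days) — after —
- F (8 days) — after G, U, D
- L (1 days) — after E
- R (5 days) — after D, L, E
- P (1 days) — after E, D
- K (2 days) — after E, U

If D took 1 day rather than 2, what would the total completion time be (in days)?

Critical path before the change: E→L→R = 7+1+5 = 13 giving 13 days.
D is off the critical path — its longest chain is 10 days, giving 3 of slack.
The critical path is still E→L→R; finish is now 13 days.

13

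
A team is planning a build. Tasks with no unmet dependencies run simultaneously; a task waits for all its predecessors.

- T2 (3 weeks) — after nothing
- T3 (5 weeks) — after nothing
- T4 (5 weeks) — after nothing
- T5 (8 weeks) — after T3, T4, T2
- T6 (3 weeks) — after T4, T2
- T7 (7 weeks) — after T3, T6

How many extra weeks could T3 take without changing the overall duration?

2

The longest chain is T4→T6→T7 = 5+3+7 = 15; overall finish 15 weeks.
Longest path through T3: 13 weeks (earliest finish 5, latest finish 7).
Slack of T3 = 2 − 0 = 2 weeks.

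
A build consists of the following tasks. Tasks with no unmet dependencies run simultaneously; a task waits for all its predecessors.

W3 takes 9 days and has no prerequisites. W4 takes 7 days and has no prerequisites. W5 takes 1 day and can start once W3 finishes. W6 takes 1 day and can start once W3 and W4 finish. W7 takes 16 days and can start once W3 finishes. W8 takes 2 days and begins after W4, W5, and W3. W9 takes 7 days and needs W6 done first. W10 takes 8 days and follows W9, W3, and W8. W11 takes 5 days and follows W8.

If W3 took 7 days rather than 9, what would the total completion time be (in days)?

23

Critical path before the change: W3→W6→W9→W10 = 9+1+7+8 = 25 giving 25 days.
W3 lies on that path, so at 7 days the path becomes 23 days.
No other chain overtakes it, so the finish is 23 days.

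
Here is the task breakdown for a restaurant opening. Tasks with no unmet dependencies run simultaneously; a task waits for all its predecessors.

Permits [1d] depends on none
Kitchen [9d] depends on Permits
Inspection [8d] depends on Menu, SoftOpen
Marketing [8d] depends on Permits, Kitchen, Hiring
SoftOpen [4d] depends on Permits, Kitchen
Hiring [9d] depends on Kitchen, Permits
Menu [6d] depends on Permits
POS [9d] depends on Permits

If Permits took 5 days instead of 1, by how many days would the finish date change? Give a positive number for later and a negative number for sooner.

4

Actual critical path: Permits→Kitchen→Hiring→Marketing = 1+9+9+8 = 27 ⇒ 27 days.
Permits lies on that path, so at 5 days the path becomes 31 days.
The critical path is still Permits→Kitchen→Hiring→Marketing; finish is now 31 days.
Change in finish: 31 − 27 = +4 days.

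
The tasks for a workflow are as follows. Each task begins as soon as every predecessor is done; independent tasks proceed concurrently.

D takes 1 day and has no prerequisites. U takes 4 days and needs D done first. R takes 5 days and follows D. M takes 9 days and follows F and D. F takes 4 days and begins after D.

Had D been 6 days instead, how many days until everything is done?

Critical path before the change: D→F→M = 1+4+9 = 14 giving 14 days.
D lies on that path, so at 6 days the path becomes 19 days.
No other chain overtakes it, so the finish is 19 days.

19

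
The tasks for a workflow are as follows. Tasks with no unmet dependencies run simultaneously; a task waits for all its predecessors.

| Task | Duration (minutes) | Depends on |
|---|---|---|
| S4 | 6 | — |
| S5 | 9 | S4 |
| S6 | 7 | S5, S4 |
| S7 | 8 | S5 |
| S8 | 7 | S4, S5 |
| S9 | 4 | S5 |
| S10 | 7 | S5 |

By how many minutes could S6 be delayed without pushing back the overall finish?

Critical path: S4→S5→S7 = 6+9+8 = 23, so the finish is 23 minutes.
S6 finishes as early as 22 and must finish by 23.
So S6 can slip 23 − 22 = 1 minute.

1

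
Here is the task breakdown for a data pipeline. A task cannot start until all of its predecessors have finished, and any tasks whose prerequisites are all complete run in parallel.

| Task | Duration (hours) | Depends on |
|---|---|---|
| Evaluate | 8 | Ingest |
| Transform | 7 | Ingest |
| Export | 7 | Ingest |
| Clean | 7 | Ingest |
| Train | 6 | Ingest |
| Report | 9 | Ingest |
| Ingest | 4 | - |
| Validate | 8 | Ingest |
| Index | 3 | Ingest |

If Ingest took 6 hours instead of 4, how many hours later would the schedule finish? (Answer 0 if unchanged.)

Critical path before the change: Ingest→Report = 4+9 = 13 giving 13 hours.
Since Ingest is critical, the +2 change carries straight to that chain (now 15 hours).
The critical path is still Ingest→Report; finish is now 15 hours.
Change in finish: 15 − 13 = +2 hours.

2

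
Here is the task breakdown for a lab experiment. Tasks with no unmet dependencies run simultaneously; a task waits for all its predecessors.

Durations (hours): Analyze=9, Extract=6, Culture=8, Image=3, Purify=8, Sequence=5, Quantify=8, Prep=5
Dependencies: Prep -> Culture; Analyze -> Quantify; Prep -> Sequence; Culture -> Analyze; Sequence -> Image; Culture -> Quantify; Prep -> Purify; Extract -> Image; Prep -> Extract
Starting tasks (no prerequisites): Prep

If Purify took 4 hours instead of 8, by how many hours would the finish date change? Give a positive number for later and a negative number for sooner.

0

As given, the longest chain is Prep→Culture→Analyze→Quantify = 5+8+9+8 = 30, so the finish is 30 hours.
The longest path through Purify is only 13 hours, so Purify has float 17.
No other chain overtakes it, so the finish is 30 hours.
Change in finish: 30 − 30 = +0 hours.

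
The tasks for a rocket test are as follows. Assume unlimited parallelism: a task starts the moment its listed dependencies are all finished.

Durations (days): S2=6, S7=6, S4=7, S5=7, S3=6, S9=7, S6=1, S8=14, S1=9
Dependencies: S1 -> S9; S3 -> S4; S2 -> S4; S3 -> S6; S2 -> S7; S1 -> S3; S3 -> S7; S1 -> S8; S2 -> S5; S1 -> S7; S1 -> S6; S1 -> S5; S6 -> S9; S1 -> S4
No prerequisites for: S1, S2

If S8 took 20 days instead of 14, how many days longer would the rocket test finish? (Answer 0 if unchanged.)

Baseline: S1→S8 = 9+14 = 23 → 23 days.
S8 lies on that path, so at 20 days the path becomes 29 days.
The critical path is still S1→S8; finish is now 29 days.
Change in finish: 29 − 23 = +6 days.

6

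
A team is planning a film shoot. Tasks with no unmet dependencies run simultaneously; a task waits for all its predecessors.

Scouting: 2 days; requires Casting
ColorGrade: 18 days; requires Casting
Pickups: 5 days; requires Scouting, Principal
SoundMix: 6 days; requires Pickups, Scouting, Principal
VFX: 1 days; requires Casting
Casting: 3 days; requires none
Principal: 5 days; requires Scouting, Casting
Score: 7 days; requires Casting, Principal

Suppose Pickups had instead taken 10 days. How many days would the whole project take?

26

The binding path is Casting→Scouting→Principal→Pickups→SoundMix = 3+2+5+5+6 = 21; finish at 21 days.
Pickups is on the critical path; changing it to 10 makes that path 26 days.
That remains the longest chain; total 26 days.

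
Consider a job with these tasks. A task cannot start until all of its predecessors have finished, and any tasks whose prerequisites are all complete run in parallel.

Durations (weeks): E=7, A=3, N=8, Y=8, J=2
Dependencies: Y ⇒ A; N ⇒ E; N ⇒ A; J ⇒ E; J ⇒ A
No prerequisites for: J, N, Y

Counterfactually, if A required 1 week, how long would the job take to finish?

Baseline: N→E = 8+7 = 15 → 15 weeks.
The longest path through A is only 11 weeks, so A has float 4.
The critical path is still N→E; finish is now 15 weeks.

15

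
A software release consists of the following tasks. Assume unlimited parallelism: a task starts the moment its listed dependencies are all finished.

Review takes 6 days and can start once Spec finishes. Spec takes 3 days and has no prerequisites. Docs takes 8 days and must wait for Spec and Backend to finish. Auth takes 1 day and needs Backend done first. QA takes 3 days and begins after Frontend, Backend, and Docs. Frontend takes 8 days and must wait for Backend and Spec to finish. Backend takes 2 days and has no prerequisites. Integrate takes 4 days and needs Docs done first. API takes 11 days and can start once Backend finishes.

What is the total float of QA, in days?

Critical path: Spec→Docs→Integrate = 3+8+4 = 15, so the finish is 15 days.
Longest path through QA: 14 days (earliest finish 14, latest finish 15).
So QA can slip 15 − 14 = 1 day.

1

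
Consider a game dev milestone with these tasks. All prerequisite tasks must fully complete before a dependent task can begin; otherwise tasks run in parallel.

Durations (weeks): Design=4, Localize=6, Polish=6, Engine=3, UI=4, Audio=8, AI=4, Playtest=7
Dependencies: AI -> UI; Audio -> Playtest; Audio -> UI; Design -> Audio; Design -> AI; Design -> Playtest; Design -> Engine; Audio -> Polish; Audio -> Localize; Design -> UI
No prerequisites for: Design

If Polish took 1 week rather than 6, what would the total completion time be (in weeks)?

Actual critical path: Design→Audio→Playtest = 4+8+7 = 19 ⇒ 19 weeks.
The longest path through Polish is only 18 weeks, so Polish has float 1.
That remains the longest chain; total 19 weeks.

19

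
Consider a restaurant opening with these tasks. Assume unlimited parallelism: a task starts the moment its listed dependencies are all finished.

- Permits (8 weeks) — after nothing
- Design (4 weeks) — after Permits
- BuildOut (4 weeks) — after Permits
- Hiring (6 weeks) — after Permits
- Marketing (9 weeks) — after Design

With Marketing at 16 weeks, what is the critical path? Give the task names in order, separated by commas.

Critical path before the change: Permits→Design→Marketing = 8+4+9 = 21 giving 21 weeks.
Marketing is on the critical path; changing it to 16 makes that path 28 weeks.
The critical path is still Permits→Design→Marketing; finish is now 28 weeks.

Permits, Design, Marketing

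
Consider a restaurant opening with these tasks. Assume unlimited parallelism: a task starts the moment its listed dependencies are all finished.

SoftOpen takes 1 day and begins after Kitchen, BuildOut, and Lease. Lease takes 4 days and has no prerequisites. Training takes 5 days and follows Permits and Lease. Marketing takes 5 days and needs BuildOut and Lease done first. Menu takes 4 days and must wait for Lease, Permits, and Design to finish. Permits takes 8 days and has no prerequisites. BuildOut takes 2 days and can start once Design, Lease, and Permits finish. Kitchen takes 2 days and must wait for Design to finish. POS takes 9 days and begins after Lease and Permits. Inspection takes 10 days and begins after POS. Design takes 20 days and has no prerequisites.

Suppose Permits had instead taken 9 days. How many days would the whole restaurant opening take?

28

Actual critical path: Permits→POS→Inspection = 8+9+10 = 27 ⇒ 27 days.
Since Permits is critical, the +1 change carries straight to that chain (now 28 days).
No other chain overtakes it, so the finish is 28 days.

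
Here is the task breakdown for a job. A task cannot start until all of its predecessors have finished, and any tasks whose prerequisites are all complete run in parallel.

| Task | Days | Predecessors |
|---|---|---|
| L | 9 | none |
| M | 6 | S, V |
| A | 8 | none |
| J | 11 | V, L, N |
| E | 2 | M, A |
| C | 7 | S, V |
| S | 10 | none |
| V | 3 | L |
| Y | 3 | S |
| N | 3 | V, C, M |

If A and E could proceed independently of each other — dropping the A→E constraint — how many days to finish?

Before: longest chain L→V→C→N→J = 9+3+7+3+11 = 33, finish 33.
Dropping A→E doesn't change E's earliest start (18); another predecessor still binds.
New critical path: L→V→C→N→J = 9+3+7+3+11 = 33 ⇒ 33 days.

33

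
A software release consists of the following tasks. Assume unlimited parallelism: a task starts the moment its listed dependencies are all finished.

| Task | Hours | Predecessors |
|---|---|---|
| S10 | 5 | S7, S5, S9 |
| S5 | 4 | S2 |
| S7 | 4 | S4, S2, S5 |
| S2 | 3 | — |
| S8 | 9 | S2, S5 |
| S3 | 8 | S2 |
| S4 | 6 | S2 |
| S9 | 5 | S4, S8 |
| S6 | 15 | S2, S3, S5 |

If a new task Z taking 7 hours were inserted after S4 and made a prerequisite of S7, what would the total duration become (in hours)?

26

Originally the job takes 26 hours.
With Z inserted, S7 now waits for max(S4, S2, S5, Z).
New critical path: S2→S3→S6 = 3+8+15 = 26 ⇒ 26 hours.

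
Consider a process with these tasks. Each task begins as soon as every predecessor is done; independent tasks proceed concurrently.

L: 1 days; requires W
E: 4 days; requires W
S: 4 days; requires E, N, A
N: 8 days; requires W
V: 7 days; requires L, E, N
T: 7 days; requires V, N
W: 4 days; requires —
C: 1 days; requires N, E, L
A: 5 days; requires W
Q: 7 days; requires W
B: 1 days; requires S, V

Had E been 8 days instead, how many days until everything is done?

26

Baseline: W→N→V→T = 4+8+7+7 = 26 → 26 days.
E has 4 days of float (longest path through it is 22).
No other chain overtakes it, so the finish is 26 days.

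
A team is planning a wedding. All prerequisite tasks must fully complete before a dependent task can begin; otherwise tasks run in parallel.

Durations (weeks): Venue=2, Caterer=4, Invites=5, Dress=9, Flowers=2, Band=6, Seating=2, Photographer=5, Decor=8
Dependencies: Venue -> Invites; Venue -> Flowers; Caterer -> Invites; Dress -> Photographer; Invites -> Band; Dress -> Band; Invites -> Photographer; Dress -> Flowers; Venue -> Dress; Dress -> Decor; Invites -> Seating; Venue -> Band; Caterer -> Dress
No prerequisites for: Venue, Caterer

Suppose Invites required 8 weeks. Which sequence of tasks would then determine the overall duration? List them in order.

Caterer, Dress, Decor

Critical path before the change: Caterer→Dress→Decor = 4+9+8 = 21 giving 21 weeks.
The longest path through Invites is only 15 weeks, so Invites has float 6.
The critical path is still Caterer→Dress→Decor; finish is now 21 weeks.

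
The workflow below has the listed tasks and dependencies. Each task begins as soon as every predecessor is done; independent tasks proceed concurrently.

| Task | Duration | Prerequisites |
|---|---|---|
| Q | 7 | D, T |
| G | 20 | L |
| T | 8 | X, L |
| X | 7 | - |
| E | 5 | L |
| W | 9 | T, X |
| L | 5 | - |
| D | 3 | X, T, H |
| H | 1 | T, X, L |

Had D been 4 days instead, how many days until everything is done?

27

The binding path is X→T→H→D→Q = 7+8+1+3+7 = 26; finish at 26 days.
D is on the critical path; changing it to 4 makes that path 27 days.
That remains the longest chain; total 27 days.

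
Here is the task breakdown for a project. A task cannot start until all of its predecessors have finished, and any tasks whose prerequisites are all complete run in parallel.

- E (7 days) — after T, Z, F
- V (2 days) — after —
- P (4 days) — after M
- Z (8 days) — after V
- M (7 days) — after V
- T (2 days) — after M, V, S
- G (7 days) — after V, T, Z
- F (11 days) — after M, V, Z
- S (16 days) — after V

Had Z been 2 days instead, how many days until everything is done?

Baseline: V→Z→F→E = 2+8+11+7 = 28 → 28 days.
Z is on the critical path; changing it to 2 makes that path 22 days.
Now V→S→T→E = 2+16+2+7 = 27 is longest, so the finish becomes 27 days.

27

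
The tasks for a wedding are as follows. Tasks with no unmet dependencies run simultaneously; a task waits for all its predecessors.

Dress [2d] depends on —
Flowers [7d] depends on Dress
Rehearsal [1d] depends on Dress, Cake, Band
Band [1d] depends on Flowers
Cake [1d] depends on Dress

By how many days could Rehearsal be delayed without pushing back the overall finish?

The longest chain is Dress→Flowers→Band→Rehearsal = 2+7+1+1 = 11; overall finish 11 days.
The longest chain containing Rehearsal totals 11 days.
Float = 11 − 11 = 0.

0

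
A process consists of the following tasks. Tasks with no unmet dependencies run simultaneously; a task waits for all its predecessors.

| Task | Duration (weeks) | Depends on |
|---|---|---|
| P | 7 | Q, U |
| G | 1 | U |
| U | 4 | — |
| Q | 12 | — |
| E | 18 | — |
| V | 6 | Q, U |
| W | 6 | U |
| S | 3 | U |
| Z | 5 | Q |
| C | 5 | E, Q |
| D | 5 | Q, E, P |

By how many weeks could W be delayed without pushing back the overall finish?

14

Q→P→D = 12+7+5 = 24 sets the makespan at 24 weeks.
W finishes as early as 10 and must finish by 24.
Slack of W = 18 − 4 = 14 weeks.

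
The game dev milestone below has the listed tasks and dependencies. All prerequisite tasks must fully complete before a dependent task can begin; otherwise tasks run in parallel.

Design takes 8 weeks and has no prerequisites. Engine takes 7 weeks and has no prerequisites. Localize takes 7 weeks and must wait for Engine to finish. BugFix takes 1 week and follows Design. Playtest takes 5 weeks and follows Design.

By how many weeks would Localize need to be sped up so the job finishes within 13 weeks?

Current finish: 14 weeks; target: 13.
Localize is on every critical path, so each week cut from Localize cuts the finish by one (this holds down to a finish of 13).
Need 14 − 13 = 1 week off Localize → Localize becomes 6 weeks, finish becomes 13.

1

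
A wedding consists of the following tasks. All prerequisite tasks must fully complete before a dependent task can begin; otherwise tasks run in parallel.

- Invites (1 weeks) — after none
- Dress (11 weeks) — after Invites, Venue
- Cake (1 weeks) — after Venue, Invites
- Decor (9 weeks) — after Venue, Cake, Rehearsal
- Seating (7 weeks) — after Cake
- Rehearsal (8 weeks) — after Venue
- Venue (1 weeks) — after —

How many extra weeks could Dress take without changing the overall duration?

6

The longest chain is Venue→Rehearsal→Decor = 1+8+9 = 18; overall finish 18 weeks.
Longest path through Dress: 12 weeks (earliest finish 12, latest finish 18).
Float = 18 − 12 = 6.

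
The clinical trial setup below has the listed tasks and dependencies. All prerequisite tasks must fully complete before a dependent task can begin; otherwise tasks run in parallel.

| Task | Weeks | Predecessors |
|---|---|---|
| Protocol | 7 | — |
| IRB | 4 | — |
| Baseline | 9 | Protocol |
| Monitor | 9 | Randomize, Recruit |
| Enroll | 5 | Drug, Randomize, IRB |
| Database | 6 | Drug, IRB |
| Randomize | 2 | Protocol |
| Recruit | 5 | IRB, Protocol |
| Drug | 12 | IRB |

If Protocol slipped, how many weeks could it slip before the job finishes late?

IRB→Drug→Database = 4+12+6 = 22 sets the makespan at 22 weeks.
Protocol finishes as early as 7 and must finish by 8.
So Protocol can slip 8 − 7 = 1 week.

1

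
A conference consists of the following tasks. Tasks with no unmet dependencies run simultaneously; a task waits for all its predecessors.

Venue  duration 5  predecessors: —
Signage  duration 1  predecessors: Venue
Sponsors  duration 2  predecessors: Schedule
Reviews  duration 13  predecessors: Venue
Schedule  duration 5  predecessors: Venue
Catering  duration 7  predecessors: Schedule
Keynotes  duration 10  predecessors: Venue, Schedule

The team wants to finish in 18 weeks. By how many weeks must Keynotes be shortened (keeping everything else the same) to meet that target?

Current finish: 20 weeks; target: 18.
Keynotes is on every critical path, so each week cut from Keynotes cuts the finish by one (this holds down to a finish of 18).
Need 20 − 18 = 2 weeks off Keynotes → Keynotes becomes 8 weeks, finish becomes 18.

2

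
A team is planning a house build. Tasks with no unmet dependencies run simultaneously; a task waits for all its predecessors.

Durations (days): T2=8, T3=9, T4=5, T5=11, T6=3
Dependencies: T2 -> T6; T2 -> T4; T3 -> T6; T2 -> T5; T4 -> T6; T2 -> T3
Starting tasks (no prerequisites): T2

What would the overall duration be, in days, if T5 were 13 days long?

Baseline: T2→T3→T6 = 8+9+3 = 20 → 20 days.
T5 is off the critical path — its longest chain is 19 days, giving 1 of slack.
New critical path: T2→T5 = 8+13 = 21 ⇒ 21 days.

21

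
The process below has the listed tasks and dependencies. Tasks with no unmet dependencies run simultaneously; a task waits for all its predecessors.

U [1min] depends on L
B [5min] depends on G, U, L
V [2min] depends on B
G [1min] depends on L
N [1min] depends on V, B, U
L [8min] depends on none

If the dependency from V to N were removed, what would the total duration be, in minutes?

16

Before: longest chain L→G→B→V→N = 8+1+5+2+1 = 17, finish 17.
Without V→N, N's earliest start moves from 16 to 14.
New critical path: L→G→B→V = 8+1+5+2 = 16 ⇒ 16 minutes.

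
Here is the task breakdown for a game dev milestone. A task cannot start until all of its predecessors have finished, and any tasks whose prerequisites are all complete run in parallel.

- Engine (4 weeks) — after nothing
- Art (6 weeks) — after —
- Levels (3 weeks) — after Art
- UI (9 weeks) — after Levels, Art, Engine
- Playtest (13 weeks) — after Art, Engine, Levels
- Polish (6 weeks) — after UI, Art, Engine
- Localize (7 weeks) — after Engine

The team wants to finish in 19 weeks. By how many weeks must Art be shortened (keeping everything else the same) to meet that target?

5

Current finish: 24 weeks; target: 19.
Art is on every critical path, so each week cut from Art cuts the finish by one (this holds down to a finish of 19).
Need 24 − 19 = 5 weeks off Art → Art becomes 1 week, finish becomes 19.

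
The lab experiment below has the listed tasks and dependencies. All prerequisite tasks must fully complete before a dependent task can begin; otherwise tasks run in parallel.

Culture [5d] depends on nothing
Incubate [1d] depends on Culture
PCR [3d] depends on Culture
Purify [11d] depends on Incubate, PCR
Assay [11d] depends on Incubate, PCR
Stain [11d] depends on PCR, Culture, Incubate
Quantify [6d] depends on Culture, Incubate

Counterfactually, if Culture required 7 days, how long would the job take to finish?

21

The binding path is Culture→PCR→Purify = 5+3+11 = 19; finish at 19 days.
Culture is on the critical path; changing it to 7 makes that path 21 days.
No other chain overtakes it, so the finish is 21 days.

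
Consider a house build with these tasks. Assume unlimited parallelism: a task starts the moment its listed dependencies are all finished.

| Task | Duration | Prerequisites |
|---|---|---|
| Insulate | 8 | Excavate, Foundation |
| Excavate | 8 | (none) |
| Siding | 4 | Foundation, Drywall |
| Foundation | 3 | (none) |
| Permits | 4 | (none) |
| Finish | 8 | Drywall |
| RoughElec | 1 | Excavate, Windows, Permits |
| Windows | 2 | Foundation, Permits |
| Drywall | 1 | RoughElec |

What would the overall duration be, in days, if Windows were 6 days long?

20

As given, the longest chain is Excavate→RoughElec→Drywall→Finish = 8+1+1+8 = 18, so the finish is 18 days.
The longest path through Windows is only 16 days, so Windows has float 2.
Now Permits→Windows→RoughElec→Drywall→Finish = 4+6+1+1+8 = 20 is longest, so the finish becomes 20 days.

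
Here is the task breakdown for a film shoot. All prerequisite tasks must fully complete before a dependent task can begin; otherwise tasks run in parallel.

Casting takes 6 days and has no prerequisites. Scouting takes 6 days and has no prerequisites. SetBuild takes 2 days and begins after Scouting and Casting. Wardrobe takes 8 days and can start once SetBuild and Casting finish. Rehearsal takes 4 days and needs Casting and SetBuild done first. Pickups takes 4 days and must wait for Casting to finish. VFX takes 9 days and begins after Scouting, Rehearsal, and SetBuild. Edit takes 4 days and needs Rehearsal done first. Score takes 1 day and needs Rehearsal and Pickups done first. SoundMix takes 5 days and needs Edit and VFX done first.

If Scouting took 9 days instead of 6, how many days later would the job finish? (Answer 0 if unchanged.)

3

Critical path before the change: Scouting→SetBuild→Rehearsal→VFX→SoundMix = 6+2+4+9+5 = 26 giving 26 days.
Since Scouting is critical, the +3 change carries straight to that chain (now 29 days).
The critical path is still Scouting→SetBuild→Rehearsal→VFX→SoundMix; finish is now 29 days.
Change in finish: 29 − 26 = +3 days.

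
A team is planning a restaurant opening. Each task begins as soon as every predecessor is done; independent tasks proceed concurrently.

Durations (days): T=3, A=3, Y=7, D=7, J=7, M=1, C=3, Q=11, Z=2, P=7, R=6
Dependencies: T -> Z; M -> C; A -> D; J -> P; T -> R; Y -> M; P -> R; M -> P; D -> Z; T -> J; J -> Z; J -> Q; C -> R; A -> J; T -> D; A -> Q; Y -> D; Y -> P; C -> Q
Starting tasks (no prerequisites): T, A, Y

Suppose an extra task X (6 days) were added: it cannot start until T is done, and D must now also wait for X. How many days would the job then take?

Originally the job takes 23 days.
With X inserted, D now waits for max(T, Y, A, X).
New critical path: T→J→P→R = 3+7+7+6 = 23 ⇒ 23 days.

23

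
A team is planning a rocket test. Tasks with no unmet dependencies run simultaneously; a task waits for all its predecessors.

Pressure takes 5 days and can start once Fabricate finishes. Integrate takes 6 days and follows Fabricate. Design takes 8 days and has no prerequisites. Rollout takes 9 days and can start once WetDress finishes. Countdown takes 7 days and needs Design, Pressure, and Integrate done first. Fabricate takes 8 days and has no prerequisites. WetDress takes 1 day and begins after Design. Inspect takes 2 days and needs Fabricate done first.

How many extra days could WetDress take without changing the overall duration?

3

The longest chain is Fabricate→Integrate→Countdown = 8+6+7 = 21; overall finish 21 days.
WetDress finishes as early as 9 and must finish by 12.
Float = 21 − 18 = 3.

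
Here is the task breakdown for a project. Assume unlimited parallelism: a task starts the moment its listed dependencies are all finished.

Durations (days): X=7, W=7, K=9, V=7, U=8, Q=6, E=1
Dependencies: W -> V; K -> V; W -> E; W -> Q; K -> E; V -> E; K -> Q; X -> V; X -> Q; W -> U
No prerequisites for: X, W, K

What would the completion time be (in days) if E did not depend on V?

Original critical path: K→V→E = 9+7+1 = 17 ⇒ 17 days.
Without V→E, E's earliest start moves from 16 to 9.
After: K→V = 9+7 = 16 → 16 days.

16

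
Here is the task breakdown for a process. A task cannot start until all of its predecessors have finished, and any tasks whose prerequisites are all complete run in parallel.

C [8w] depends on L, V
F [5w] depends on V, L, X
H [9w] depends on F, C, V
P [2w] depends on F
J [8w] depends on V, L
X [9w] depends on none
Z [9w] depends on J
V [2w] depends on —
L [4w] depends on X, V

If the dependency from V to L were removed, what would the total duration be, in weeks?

30

Before: longest chain X→L→J→Z = 9+4+8+9 = 30, finish 30.
Dropping V→L doesn't change L's earliest start (9); another predecessor still binds.
New critical path: X→L→J→Z = 9+4+8+9 = 30 ⇒ 30 weeks.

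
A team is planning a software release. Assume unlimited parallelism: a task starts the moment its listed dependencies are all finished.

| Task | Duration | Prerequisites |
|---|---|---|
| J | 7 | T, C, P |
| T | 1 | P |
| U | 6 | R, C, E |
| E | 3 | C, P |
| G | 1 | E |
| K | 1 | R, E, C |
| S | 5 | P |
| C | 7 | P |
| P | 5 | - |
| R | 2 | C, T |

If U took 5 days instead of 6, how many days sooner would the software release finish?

1

Actual critical path: P→C→E→U = 5+7+3+6 = 21 ⇒ 21 days.
U lies on that path, so at 5 days the path becomes 20 days.
The critical path is still P→C→E→U; finish is now 20 days.
Change in finish: 20 − 21 = -1 days.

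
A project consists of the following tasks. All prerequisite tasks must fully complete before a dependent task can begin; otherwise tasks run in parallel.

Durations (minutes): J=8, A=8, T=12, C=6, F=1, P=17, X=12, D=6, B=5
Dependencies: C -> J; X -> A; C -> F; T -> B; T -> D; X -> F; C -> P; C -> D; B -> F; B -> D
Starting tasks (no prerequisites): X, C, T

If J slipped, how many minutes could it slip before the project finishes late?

9

C→P = 6+17 = 23 sets the makespan at 23 minutes.
The longest chain containing J totals 14 minutes.
Slack of J = 15 − 6 = 9 minutes.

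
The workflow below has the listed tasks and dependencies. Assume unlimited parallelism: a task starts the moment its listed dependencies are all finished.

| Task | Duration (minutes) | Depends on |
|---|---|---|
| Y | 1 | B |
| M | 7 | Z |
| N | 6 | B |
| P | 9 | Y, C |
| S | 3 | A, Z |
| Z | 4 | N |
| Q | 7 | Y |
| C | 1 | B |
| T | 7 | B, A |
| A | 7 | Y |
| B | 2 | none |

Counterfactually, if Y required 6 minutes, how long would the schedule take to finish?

22

Actual critical path: B→N→Z→M = 2+6+4+7 = 19 ⇒ 19 minutes.
Y has 2 minutes of float (longest path through it is 17).
The binding chain switches to B→Y→A→T = 2+6+7+7 = 22; finish 22 minutes.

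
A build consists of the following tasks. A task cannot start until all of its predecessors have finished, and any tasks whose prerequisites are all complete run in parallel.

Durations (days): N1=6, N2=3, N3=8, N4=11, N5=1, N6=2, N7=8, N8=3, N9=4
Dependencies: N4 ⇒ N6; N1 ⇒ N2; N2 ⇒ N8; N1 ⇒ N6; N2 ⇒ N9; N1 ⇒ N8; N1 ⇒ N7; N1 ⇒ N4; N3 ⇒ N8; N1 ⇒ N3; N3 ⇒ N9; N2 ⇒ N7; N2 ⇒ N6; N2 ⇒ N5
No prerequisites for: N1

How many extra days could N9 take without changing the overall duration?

N1→N4→N6 = 6+11+2 = 19 sets the makespan at 19 days.
Longest path through N9: 18 days (earliest finish 18, latest finish 19).
Slack of N9 = 15 − 14 = 1 day.

1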